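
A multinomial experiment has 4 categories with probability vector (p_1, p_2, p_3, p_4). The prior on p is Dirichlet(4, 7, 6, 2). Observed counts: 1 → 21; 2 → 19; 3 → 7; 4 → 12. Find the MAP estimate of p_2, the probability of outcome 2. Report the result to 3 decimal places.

MAP estimate: 0.338

The posterior is Dirichlet(αᵢ + nᵢ) = Dirichlet(25, 26, 13, 14).
For a Dirichlet(a₁,…,a_K) with all aᵢ > 1, the mode has j-th component (aⱼ − 1)/(Σaᵢ − K).
Here Σaᵢ = 78 and K = 4, so p_2 = (26 − 1)/(78 − 4) = 25/74 ≈ 0.338.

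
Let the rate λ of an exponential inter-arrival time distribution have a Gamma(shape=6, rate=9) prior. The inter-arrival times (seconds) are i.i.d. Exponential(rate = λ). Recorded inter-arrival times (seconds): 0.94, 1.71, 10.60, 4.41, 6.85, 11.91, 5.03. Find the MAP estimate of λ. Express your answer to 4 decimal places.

λ̂_MAP = 0.2379

The Exponential(rate=λ) likelihood is ∝ λ^n e^(−λΣtᵢ). Here n = 7 and Σtᵢ = 0.94 + 1.71 + 10.60 + 4.41 + 6.85 + 11.91 + 5.03 = 41.45.
Posterior ∝ λ^5e^(−9λ) · λ^7e^(−41.45λ) = λ^12e^(−50.45λ), i.e. Gamma(13, 50.45).
Mode = (a−1)/b = 12/50.45 ≈ 0.2379.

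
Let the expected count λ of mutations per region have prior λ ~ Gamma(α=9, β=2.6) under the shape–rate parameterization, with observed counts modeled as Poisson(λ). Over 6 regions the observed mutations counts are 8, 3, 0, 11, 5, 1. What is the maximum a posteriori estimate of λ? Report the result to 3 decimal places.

Σxᵢ = 8+3+0+11+5+1 = 28, with n = 6.
Posterior ∝ λ^8e^(−2.6λ) · λ^28e^(−6λ) = λ^36e^(−8.6λ), i.e. Gamma(shape=37, rate=8.6).
The mode of a Gamma(a, b) with a ≥ 1 (shape–rate) is (a−1)/b = 36/8.6 ≈ 4.186.

λ̂_MAP = 4.186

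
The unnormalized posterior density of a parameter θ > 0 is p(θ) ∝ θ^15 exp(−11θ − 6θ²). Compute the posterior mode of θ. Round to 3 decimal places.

ℓ'(θ) = 15/θ − 11 − 12θ. Setting this to zero and multiplying by θ: 12θ² + 11θ − 15 = 0.
θ = (−11 + √(11² + 4·12·15)) / (2·12) = (−11 + √841) / 24 = (−11 + 29)/24 = 3/4.
ℓ''(θ) = −15/θ² − 12 < 0, confirming a maximum.

θ̂_MAP = 0.750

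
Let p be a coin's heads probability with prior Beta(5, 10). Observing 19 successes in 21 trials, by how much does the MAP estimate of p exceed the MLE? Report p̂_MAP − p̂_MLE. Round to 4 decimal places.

MAP − MLE = -0.2283

Posterior is Beta(24, 12); MAP = (24−1)/(36−2) = 23/34 ≈ 0.67647.
MLE ignores the prior: p̂_MLE = k/n = 19/21 ≈ 0.90476.
Difference = 23/34 − 19/21 = -163/714 ≈ -0.2283.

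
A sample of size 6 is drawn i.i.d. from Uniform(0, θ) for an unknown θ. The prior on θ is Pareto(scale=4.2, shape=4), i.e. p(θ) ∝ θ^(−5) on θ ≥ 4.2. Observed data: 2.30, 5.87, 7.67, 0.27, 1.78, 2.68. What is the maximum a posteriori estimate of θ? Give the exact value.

θ̂_MAP = 7.67

The Uniform(0, θ) likelihood is θ^(−n) for θ ≥ max(xᵢ), zero otherwise. Here max(xᵢ) = 7.67.
Posterior ∝ θ^(−5) · θ^(−6) = θ^(−11) on θ ≥ max(4.2, 7.67) = 7.67.
This density is strictly decreasing in θ, so the posterior mode lies at the lower boundary of the support.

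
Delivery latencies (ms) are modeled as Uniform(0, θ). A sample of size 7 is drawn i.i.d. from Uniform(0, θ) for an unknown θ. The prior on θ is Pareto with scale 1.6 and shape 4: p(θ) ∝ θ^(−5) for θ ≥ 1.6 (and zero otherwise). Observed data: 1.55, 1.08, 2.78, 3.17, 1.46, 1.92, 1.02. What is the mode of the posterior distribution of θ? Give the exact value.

The Uniform(0, θ) likelihood is θ^(−n) for θ ≥ max(xᵢ), zero otherwise. Here max(xᵢ) = 3.17.
Posterior ∝ θ^(−5) · θ^(−7) = θ^(−12) on θ ≥ max(1.6, 3.17) = 3.17.
This density is strictly decreasing in θ, so the posterior mode lies at the lower boundary of the support.

θ̂_MAP = 3.17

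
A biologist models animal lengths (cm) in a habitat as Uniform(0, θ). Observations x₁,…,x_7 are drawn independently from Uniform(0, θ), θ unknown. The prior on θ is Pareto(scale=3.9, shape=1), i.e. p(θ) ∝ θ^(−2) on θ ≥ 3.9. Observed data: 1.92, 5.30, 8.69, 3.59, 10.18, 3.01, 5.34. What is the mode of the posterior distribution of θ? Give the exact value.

The Uniform(0, θ) likelihood is θ^(−n) for θ ≥ max(xᵢ), zero otherwise. Here max(xᵢ) = 10.18.
Posterior ∝ θ^(−2) · θ^(−7) = θ^(−9) on θ ≥ max(3.9, 10.18) = 10.18.
This density is strictly decreasing in θ, so the posterior mode lies at the lower boundary of the support.

θ̂_MAP = 10.18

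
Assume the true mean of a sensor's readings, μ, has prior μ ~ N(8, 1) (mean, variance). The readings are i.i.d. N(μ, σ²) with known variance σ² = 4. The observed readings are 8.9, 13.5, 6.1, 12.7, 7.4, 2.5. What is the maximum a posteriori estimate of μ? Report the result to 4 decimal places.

n = 6; x̄ = (8.9 + 13.5 + 6.1 + 12.7 + 7.4 + 2.5)/6 = 51.1/6 = 511/60 ≈ 8.5167.
For a Normal prior and Normal likelihood with known variance, the posterior is Normal; its mode equals its mean, the precision-weighted average.
Prior precision 1/σ₀² = 1/1 = 1; data precision n/σ² = 6/4 = 1.5.
μ̂ = (1·8 + 1.5·(511/60)) / (1 + 1.5) = 20.775/2.5 = 8.3100.

μ̂_MAP = 8.3100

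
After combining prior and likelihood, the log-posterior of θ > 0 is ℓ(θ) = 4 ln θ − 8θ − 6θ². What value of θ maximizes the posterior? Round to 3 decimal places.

θ̂_MAP = 0.333

ℓ'(θ) = 4/θ − 8 − 12θ. Setting this to zero and multiplying by θ: 12θ² + 8θ − 4 = 0.
θ = (−8 + √(8² + 4·12·4)) / (2·12) = (−8 + √256) / 24 = (−8 + 16)/24 = 1/3.
ℓ''(θ) = −4/θ² − 12 < 0, confirming a maximum.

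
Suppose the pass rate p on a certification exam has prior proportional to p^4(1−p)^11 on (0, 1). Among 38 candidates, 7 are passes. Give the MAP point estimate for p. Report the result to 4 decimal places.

The prior density ∝ p^4(1−p)^11 is the kernel of Beta(5, 12).
Data: 7 successes in 38 trials. The binomial likelihood contributes p^7(1−p)^31, so the posterior is Beta(5+7, 12+31) = Beta(12, 43).
For Beta(a, b) with a, b > 1 the mode is (a−1)/(a+b−2) = 11/53 ≈ 0.2075.

p̂_MAP = 0.2075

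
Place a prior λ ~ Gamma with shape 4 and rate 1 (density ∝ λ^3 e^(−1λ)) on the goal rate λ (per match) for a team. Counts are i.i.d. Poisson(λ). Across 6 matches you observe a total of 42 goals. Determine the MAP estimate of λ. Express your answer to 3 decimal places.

λ̂_MAP = 6.429

Σxᵢ = 42, n = 6.
Posterior ∝ λ^3e^(−1λ) · λ^42e^(−6λ) = λ^45e^(−7λ), i.e. Gamma(shape=46, rate=7).
The mode of a Gamma(a, b) with a ≥ 1 (shape–rate) is (a−1)/b = 45/7 ≈ 6.429.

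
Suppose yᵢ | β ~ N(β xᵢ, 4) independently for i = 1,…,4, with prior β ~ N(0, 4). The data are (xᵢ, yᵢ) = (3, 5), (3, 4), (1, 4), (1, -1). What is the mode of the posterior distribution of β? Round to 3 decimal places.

β̂_MAP = 1.429

log p(β | y) = −Σ(yᵢ − βxᵢ)²/(2·4) − β²/(2·4) + const.
Setting the derivative to zero: Σxᵢ(yᵢ − βxᵢ)/4 − β/4 = 0, so β = Σxᵢyᵢ / (Σxᵢ² + σ²/τ²).
Σxᵢyᵢ = 3·5 + 3·4 + 1·4 + 1·(-1) = 30; Σxᵢ² = 20; σ²/τ² = 1.
β̂_MAP = 30 / (20 + 1) = 30/21 ≈ 1.429.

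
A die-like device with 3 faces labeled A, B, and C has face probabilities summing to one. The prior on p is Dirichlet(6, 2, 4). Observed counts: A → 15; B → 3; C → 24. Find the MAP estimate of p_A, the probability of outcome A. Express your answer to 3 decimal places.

MAP estimate of p_A = 0.392

The posterior is Dirichlet(αᵢ + nᵢ) = Dirichlet(21, 5, 28).
For a Dirichlet(a₁,…,a_K) with all aᵢ > 1, the mode has j-th component (aⱼ − 1)/(Σaᵢ − K).
Here Σaᵢ = 54 and K = 3, so p_A = (21 − 1)/(54 − 3) = 20/51 ≈ 0.392.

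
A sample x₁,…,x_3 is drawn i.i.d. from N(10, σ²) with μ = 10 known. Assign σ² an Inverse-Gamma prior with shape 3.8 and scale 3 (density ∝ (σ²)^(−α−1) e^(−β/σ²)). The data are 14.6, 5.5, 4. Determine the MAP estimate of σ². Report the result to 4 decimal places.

σ̂²_MAP = 6.6198

Sum of squared deviations about the known mean: SS = (14.6−10)² + (5.5−10)² + (4−10)² = 77.41.
The Normal likelihood contributes (σ²)^(−n/2) exp(−SS/(2σ²)), so the posterior is Inverse-Gamma(α + n/2, β + SS/2) = Inverse-Gamma(5.3, 41.705).
The mode of Inverse-Gamma(a, b) is b/(a+1) = 41.705/6.3 ≈ 6.6198.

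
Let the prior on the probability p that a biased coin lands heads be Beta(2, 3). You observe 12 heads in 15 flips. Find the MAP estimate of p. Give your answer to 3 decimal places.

Prior: Beta(2, 3).
Data: 12 successes in 15 trials. The binomial likelihood contributes p^12(1−p)^3, so the posterior is Beta(2+12, 3+3) = Beta(14, 6).
For Beta(a, b) with a, b > 1 the mode is (a−1)/(a+b−2) = 13/18 ≈ 0.722.

p̂_MAP = 0.722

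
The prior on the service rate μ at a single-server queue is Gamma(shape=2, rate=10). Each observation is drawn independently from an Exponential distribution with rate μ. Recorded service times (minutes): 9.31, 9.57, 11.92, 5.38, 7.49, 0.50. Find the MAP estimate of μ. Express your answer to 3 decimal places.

The Exponential(rate=μ) likelihood is ∝ μ^n e^(−μΣtᵢ). Here n = 6 and Σtᵢ = 9.31 + 9.57 + 11.92 + 5.38 + 7.49 + 0.50 = 44.17.
Posterior ∝ μe^(−10μ) · μ^6e^(−44.17μ) = μ^7e^(−54.17μ), i.e. Gamma(8, 54.17).
Mode = (a−1)/b = 7/54.17 ≈ 0.129.

μ̂_MAP = 0.129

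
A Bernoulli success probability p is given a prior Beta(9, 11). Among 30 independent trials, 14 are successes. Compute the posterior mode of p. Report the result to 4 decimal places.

Prior: Beta(9, 11).
Data: 14 successes in 30 trials. The binomial likelihood contributes p^14(1−p)^16, so the posterior is Beta(9+14, 11+16) = Beta(23, 27).
For Beta(a, b) with a, b > 1 the mode is (a−1)/(a+b−2) = 22/48 ≈ 0.4583.

p̂_MAP = 0.4583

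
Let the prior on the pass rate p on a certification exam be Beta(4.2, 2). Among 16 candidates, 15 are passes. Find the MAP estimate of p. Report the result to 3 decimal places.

p̂_MAP = 0.901

Prior: Beta(4.2, 2).
Data: 15 successes in 16 trials. The binomial likelihood contributes p^15(1−p)^1, so the posterior is Beta(4.2+15, 2+1) = Beta(19.2, 3).
For Beta(a, b) with a, b > 1 the mode is (a−1)/(a+b−2) = 18.2/20.2 ≈ 0.901.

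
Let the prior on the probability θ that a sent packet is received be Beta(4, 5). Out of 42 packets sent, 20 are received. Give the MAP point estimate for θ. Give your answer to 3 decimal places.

θ̂_MAP = 0.469

Prior: Beta(4, 5).
Data: 20 successes in 42 trials. The binomial likelihood contributes θ^20(1−θ)^22, so the posterior is Beta(4+20, 5+22) = Beta(24, 27).
For Beta(a, b) with a, b > 1 the mode is (a−1)/(a+b−2) = 23/49 ≈ 0.469.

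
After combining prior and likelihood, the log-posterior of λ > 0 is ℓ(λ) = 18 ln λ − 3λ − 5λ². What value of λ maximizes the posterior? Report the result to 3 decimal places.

ℓ'(λ) = 18/λ − 3 − 10λ. Setting this to zero and multiplying by λ: 10λ² + 3λ − 18 = 0.
λ = (−3 + √(3² + 4·10·18)) / (2·10) = (−3 + √729) / 20 = (−3 + 27)/20 = 6/5.
ℓ''(λ) = −18/λ² − 10 < 0, confirming a maximum.

λ̂_MAP = 1.200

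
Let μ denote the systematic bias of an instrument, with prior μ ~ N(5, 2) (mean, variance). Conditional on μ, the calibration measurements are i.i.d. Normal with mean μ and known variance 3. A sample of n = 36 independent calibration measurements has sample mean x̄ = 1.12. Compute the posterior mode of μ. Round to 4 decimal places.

μ̂_MAP = 1.2752

n = 36, x̄ = 1.12.
For a Normal prior and Normal likelihood with known variance, the posterior is Normal; its mode equals its mean, the precision-weighted average.
Prior precision 1/σ₀² = 1/2 = 0.5; data precision n/σ² = 36/3 = 12.
μ̂ = (0.5·5 + 12·1.12) / (0.5 + 12) = 15.94/12.5 = 1.2752.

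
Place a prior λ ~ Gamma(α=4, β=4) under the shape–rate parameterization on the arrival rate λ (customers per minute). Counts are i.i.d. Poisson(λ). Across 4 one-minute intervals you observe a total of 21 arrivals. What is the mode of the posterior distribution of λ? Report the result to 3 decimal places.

λ̂_MAP = 3.000

Σxᵢ = 21, n = 4.
Posterior ∝ λ^3e^(−4λ) · λ^21e^(−4λ) = λ^24e^(−8λ), i.e. Gamma(shape=25, rate=8).
The mode of a Gamma(a, b) with a ≥ 1 (shape–rate) is (a−1)/b = 24/8 ≈ 3.000.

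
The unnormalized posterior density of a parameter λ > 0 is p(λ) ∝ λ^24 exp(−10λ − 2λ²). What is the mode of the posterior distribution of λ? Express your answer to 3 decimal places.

ℓ'(λ) = 24/λ − 10 − 4λ. Setting this to zero and multiplying by λ: 4λ² + 10λ − 24 = 0.
λ = (−10 + √(10² + 4·4·24)) / (2·4) = (−10 + √484) / 8 = (−10 + 22)/8 = 3/2.
ℓ''(λ) = −24/λ² − 4 < 0, confirming a maximum.

λ̂_MAP = 1.500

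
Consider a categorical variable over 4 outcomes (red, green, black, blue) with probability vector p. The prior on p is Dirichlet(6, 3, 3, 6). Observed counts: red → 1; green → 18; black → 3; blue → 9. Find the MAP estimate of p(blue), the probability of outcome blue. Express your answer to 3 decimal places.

The posterior is Dirichlet(αᵢ + nᵢ) = Dirichlet(7, 21, 6, 15).
For a Dirichlet(a₁,…,a_K) with all aᵢ > 1, the mode has j-th component (aⱼ − 1)/(Σaᵢ − K).
Here Σaᵢ = 49 and K = 4, so p(blue) = (15 − 1)/(49 − 4) = 14/45 ≈ 0.311.

MAP estimate of p(blue) = 0.311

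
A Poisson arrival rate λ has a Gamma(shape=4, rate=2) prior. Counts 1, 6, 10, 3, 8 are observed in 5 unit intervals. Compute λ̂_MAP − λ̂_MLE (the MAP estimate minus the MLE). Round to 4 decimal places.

Σxᵢ = 28. Posterior is Gamma(32, 7); MAP = (32−1)/7 = 31/7 ≈ 4.42857.
MLE = x̄ = 28/5 ≈ 5.60000.
Difference = 31/7 − 28/5 = -41/35 ≈ -1.1714.

MAP − MLE = -1.1714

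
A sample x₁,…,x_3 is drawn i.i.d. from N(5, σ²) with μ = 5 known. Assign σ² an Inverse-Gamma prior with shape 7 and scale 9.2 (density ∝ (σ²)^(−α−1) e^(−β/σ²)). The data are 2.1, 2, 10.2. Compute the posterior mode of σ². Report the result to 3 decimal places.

σ̂²_MAP = 3.308

Sum of squared deviations about the known mean: SS = (2.1−5)² + (2−5)² + (10.2−5)² = 44.45.
The Normal likelihood contributes (σ²)^(−n/2) exp(−SS/(2σ²)), so the posterior is Inverse-Gamma(α + n/2, β + SS/2) = Inverse-Gamma(8.5, 31.425).
The mode of Inverse-Gamma(a, b) is b/(a+1) = 31.425/9.5 ≈ 3.308.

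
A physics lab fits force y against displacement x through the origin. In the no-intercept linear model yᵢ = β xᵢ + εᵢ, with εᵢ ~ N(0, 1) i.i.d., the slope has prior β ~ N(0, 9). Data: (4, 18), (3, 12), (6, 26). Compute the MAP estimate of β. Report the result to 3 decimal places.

log p(β | y) = −Σ(yᵢ − βxᵢ)²/(2·1) − β²/(2·9) + const.
Setting the derivative to zero: Σxᵢ(yᵢ − βxᵢ)/1 − β/9 = 0, so β = Σxᵢyᵢ / (Σxᵢ² + σ²/τ²).
Σxᵢyᵢ = 4·18 + 3·12 + 6·26 = 264; Σxᵢ² = 61; σ²/τ² = 1/9.
β̂_MAP = 264 / (61 + 1/9) = 264/(550/9) = 108/25 ≈ 4.320.

β̂_MAP = 4.320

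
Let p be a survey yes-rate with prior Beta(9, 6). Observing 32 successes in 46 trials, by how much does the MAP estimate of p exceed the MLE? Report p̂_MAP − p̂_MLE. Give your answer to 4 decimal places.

Posterior is Beta(41, 20); MAP = (41−1)/(61−2) = 40/59 ≈ 0.67797.
MLE ignores the prior: p̂_MLE = k/n = 32/46 ≈ 0.69565.
Difference = 40/59 − 32/46 = -24/1357 ≈ -0.0177.

MAP − MLE = -0.0177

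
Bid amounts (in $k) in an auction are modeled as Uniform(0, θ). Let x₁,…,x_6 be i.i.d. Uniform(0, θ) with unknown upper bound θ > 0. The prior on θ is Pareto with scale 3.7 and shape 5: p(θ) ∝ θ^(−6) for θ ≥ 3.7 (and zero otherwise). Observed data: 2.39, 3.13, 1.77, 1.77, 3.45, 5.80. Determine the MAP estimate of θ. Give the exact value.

The Uniform(0, θ) likelihood is θ^(−n) for θ ≥ max(xᵢ), zero otherwise. Here max(xᵢ) = 5.80.
Posterior ∝ θ^(−6) · θ^(−6) = θ^(−12) on θ ≥ max(3.7, 5.80) = 5.80.
This density is strictly decreasing in θ, so the posterior mode lies at the lower boundary of the support.

θ̂_MAP = 5.80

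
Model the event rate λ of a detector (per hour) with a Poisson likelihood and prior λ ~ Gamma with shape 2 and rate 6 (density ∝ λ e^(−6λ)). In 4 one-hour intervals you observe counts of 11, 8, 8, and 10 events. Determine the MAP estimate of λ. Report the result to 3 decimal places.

λ̂_MAP = 3.800

Σxᵢ = 11+8+8+10 = 37, with n = 4.
Posterior ∝ λe^(−6λ) · λ^37e^(−4λ) = λ^38e^(−10λ), i.e. Gamma(shape=39, rate=10).
The mode of a Gamma(a, b) with a ≥ 1 (shape–rate) is (a−1)/b = 38/10 ≈ 3.800.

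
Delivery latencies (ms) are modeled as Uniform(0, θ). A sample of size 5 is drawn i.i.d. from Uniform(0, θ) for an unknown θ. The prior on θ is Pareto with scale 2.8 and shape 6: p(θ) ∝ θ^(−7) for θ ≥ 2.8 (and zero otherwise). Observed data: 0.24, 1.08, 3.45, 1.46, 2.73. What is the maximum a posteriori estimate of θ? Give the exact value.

The Uniform(0, θ) likelihood is θ^(−n) for θ ≥ max(xᵢ), zero otherwise. Here max(xᵢ) = 3.45.
Posterior ∝ θ^(−7) · θ^(−5) = θ^(−12) on θ ≥ max(2.8, 3.45) = 3.45.
This density is strictly decreasing in θ, so the posterior mode lies at the lower boundary of the support.

θ̂_MAP = 3.45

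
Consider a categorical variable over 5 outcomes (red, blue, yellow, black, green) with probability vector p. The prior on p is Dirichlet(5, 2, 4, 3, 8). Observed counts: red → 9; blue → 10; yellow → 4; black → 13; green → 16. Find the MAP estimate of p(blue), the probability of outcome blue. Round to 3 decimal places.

The posterior is Dirichlet(αᵢ + nᵢ) = Dirichlet(14, 12, 8, 16, 24).
For a Dirichlet(a₁,…,a_K) with all aᵢ > 1, the mode has j-th component (aⱼ − 1)/(Σaᵢ − K).
Here Σaᵢ = 74 and K = 5, so p(blue) = (12 − 1)/(74 − 5) = 11/69 ≈ 0.159.

MAP estimate of p(blue) = 0.159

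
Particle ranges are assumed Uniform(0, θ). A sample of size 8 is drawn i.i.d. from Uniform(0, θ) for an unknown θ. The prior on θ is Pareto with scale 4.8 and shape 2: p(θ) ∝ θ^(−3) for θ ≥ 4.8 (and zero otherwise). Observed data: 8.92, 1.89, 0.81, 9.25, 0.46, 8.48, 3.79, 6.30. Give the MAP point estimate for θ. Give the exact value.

θ̂_MAP = 9.25

The Uniform(0, θ) likelihood is θ^(−n) for θ ≥ max(xᵢ), zero otherwise. Here max(xᵢ) = 9.25.
Posterior ∝ θ^(−3) · θ^(−8) = θ^(−11) on θ ≥ max(4.8, 9.25) = 9.25.
This density is strictly decreasing in θ, so the posterior mode lies at the lower boundary of the support.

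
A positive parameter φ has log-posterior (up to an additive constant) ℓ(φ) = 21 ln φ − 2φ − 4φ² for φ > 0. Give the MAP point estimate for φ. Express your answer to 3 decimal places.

ℓ'(φ) = 21/φ − 2 − 8φ. Setting this to zero and multiplying by φ: 8φ² + 2φ − 21 = 0.
φ = (−2 + √(2² + 4·8·21)) / (2·8) = (−2 + √676) / 16 = (−2 + 26)/16 = 3/2.
ℓ''(φ) = −21/φ² − 8 < 0, confirming a maximum.

φ̂_MAP = 1.500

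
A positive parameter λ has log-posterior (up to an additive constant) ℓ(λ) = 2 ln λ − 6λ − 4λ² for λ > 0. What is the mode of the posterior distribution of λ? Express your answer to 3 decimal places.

λ̂_MAP = 0.250

ℓ'(λ) = 2/λ − 6 − 8λ. Setting this to zero and multiplying by λ: 8λ² + 6λ − 2 = 0.
λ = (−6 + √(6² + 4·8·2)) / (2·8) = (−6 + √100) / 16 = (−6 + 10)/16 = 1/4.
ℓ''(λ) = −2/λ² − 8 < 0, confirming a maximum.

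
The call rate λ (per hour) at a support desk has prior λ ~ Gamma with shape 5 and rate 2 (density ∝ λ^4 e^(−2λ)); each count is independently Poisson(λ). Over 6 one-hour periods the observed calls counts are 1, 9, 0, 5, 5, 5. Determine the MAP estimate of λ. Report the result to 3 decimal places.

λ̂_MAP = 3.625

Σxᵢ = 1+9+0+5+5+5 = 25, with n = 6.
Posterior ∝ λ^4e^(−2λ) · λ^25e^(−6λ) = λ^29e^(−8λ), i.e. Gamma(shape=30, rate=8).
The mode of a Gamma(a, b) with a ≥ 1 (shape–rate) is (a−1)/b = 29/8 ≈ 3.625.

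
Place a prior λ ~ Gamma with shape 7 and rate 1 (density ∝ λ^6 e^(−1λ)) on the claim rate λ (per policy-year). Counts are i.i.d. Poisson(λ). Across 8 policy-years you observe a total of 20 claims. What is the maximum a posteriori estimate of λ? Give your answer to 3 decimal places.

Σxᵢ = 20, n = 8.
Posterior ∝ λ^6e^(−1λ) · λ^20e^(−8λ) = λ^26e^(−9λ), i.e. Gamma(shape=27, rate=9).
The mode of a Gamma(a, b) with a ≥ 1 (shape–rate) is (a−1)/b = 26/9 ≈ 2.889.

λ̂_MAP = 2.889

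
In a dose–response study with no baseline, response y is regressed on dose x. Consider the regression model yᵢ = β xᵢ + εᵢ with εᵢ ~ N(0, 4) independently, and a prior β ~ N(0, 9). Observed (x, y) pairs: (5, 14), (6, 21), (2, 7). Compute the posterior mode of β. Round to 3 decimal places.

log p(β | y) = −Σ(yᵢ − βxᵢ)²/(2·4) − β²/(2·9) + const.
Setting the derivative to zero: Σxᵢ(yᵢ − βxᵢ)/4 − β/9 = 0, so β = Σxᵢyᵢ / (Σxᵢ² + σ²/τ²).
Σxᵢyᵢ = 5·14 + 6·21 + 2·7 = 210; Σxᵢ² = 65; σ²/τ² = 4/9.
β̂_MAP = 210 / (65 + 4/9) = 210/(589/9) = 1890/589 ≈ 3.209.

β̂_MAP = 3.209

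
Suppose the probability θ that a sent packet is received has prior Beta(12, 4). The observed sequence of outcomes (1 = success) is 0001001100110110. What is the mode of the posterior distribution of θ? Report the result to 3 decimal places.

θ̂_MAP = 0.600

Prior: Beta(12, 4).
Data: 7 successes in 16 trials (from the sequence). The binomial likelihood contributes θ^7(1−θ)^9, so the posterior is Beta(12+7, 4+9) = Beta(19, 13).
For Beta(a, b) with a, b > 1 the mode is (a−1)/(a+b−2) = 18/30 ≈ 0.600.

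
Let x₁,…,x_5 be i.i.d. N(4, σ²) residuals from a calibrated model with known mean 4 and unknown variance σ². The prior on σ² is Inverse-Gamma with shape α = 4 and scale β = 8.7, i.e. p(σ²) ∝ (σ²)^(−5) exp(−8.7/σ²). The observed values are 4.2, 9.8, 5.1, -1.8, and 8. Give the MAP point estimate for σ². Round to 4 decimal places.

Sum of squared deviations about the known mean: SS = (4.2−4)² + (9.8−4)² + (5.1−4)² + (-1.8−4)² + (8−4)² = 84.53.
The Normal likelihood contributes (σ²)^(−n/2) exp(−SS/(2σ²)), so the posterior is Inverse-Gamma(α + n/2, β + SS/2) = Inverse-Gamma(6.5, 50.965).
The mode of Inverse-Gamma(a, b) is b/(a+1) = 50.965/7.5 ≈ 6.7953.

σ̂²_MAP = 6.7953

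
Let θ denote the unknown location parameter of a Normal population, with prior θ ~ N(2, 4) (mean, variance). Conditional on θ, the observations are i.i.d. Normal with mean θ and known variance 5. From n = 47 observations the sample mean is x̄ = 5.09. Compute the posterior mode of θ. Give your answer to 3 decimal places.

n = 47, x̄ = 5.09.
For a Normal prior and Normal likelihood with known variance, the posterior is Normal; its mode equals its mean, the precision-weighted average.
Prior precision 1/σ₀² = 1/4 = 0.25; data precision n/σ² = 47/5 = 9.4.
θ̂ = (0.25·2 + 9.4·5.09) / (0.25 + 9.4) = 48.346/9.65 = 24173/4825 ≈ 5.010.

θ̂_MAP = 5.010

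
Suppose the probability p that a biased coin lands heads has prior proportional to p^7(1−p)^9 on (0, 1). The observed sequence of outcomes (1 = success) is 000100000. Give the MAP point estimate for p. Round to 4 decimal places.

The prior density ∝ p^7(1−p)^9 is the kernel of Beta(8, 10).
Data: 1 success in 9 trials (from the sequence). The binomial likelihood contributes p(1−p)^8, so the posterior is Beta(8+1, 10+8) = Beta(9, 18).
For Beta(a, b) with a, b > 1 the mode is (a−1)/(a+b−2) = 8/25 ≈ 0.3200.

p̂_MAP = 0.3200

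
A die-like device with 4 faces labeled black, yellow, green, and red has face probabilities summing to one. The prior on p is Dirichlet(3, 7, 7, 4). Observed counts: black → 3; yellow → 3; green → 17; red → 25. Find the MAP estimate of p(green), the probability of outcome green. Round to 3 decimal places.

The posterior is Dirichlet(αᵢ + nᵢ) = Dirichlet(6, 10, 24, 29).
For a Dirichlet(a₁,…,a_K) with all aᵢ > 1, the mode has j-th component (aⱼ − 1)/(Σaᵢ − K).
Here Σaᵢ = 69 and K = 4, so p(green) = (24 − 1)/(69 − 4) = 23/65 ≈ 0.354.

MAP estimate of p(green) = 0.354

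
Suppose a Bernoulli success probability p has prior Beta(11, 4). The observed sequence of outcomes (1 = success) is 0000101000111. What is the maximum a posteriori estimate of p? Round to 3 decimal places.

Prior: Beta(11, 4).
Data: 5 successes in 13 trials (from the sequence). The binomial likelihood contributes p^5(1−p)^8, so the posterior is Beta(11+5, 4+8) = Beta(16, 12).
For Beta(a, b) with a, b > 1 the mode is (a−1)/(a+b−2) = 15/26 ≈ 0.577.

p̂_MAP = 0.577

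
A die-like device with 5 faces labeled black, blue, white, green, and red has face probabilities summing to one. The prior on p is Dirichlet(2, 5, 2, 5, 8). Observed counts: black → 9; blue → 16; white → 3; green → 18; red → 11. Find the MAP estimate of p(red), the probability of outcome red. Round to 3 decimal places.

The posterior is Dirichlet(αᵢ + nᵢ) = Dirichlet(11, 21, 5, 23, 19).
For a Dirichlet(a₁,…,a_K) with all aᵢ > 1, the mode has j-th component (aⱼ − 1)/(Σaᵢ − K).
Here Σaᵢ = 79 and K = 5, so p(red) = (19 − 1)/(79 − 5) = 18/74 ≈ 0.243.

MAP estimate of p(red) = 0.243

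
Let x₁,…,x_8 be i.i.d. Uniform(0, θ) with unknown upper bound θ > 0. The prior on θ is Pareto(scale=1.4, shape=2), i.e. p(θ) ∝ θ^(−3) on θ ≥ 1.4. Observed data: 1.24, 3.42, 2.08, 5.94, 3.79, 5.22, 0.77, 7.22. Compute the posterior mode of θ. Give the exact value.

The Uniform(0, θ) likelihood is θ^(−n) for θ ≥ max(xᵢ), zero otherwise. Here max(xᵢ) = 7.22.
Posterior ∝ θ^(−3) · θ^(−8) = θ^(−11) on θ ≥ max(1.4, 7.22) = 7.22.
This density is strictly decreasing in θ, so the posterior mode lies at the lower boundary of the support.

θ̂_MAP = 7.22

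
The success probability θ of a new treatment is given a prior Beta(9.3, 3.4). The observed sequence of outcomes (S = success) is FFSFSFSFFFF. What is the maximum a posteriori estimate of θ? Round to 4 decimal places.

Prior: Beta(9.3, 3.4).
Data: 3 successes in 11 trials (from the sequence). The binomial likelihood contributes θ^3(1−θ)^8, so the posterior is Beta(9.3+3, 3.4+8) = Beta(12.3, 11.4).
For Beta(a, b) with a, b > 1 the mode is (a−1)/(a+b−2) = 11.3/21.7 ≈ 0.5207.

θ̂_MAP = 0.5207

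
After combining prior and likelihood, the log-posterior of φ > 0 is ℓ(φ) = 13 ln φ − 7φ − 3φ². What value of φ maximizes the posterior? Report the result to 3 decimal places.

φ̂_MAP = 1.000

ℓ'(φ) = 13/φ − 7 − 6φ. Setting this to zero and multiplying by φ: 6φ² + 7φ − 13 = 0.
φ = (−7 + √(7² + 4·6·13)) / (2·6) = (−7 + √361) / 12 = (−7 + 19)/12 = 1.
ℓ''(φ) = −13/φ² − 6 < 0, confirming a maximum.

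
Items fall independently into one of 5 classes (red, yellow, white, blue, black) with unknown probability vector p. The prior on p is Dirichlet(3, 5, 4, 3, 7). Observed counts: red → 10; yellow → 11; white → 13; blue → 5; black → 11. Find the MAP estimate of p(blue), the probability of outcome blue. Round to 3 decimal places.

The posterior is Dirichlet(αᵢ + nᵢ) = Dirichlet(13, 16, 17, 8, 18).
For a Dirichlet(a₁,…,a_K) with all aᵢ > 1, the mode has j-th component (aⱼ − 1)/(Σaᵢ − K).
Here Σaᵢ = 72 and K = 5, so p(blue) = (8 − 1)/(72 − 5) = 7/67 ≈ 0.104.

MAP estimate of p(blue) = 0.104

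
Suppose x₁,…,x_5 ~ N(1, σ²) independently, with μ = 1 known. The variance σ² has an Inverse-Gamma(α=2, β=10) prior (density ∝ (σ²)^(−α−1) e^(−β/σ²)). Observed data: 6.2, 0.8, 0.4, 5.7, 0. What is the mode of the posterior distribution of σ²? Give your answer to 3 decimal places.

Sum of squared deviations about the known mean: SS = (6.2−1)² + (0.8−1)² + (0.4−1)² + (5.7−1)² + (0−1)² = 50.53.
The Normal likelihood contributes (σ²)^(−n/2) exp(−SS/(2σ²)), so the posterior is Inverse-Gamma(α + n/2, β + SS/2) = Inverse-Gamma(4.5, 35.265).
The mode of Inverse-Gamma(a, b) is b/(a+1) = 35.265/5.5 ≈ 6.412.

σ̂²_MAP = 6.412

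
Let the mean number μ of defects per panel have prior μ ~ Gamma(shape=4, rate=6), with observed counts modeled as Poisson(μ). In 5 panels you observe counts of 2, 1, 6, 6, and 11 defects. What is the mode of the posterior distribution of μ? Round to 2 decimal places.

Σxᵢ = 2+1+6+6+11 = 26, with n = 5.
Posterior ∝ μ^3e^(−6μ) · μ^26e^(−5μ) = μ^29e^(−11μ), i.e. Gamma(shape=30, rate=11).
The mode of a Gamma(a, b) with a ≥ 1 (shape–rate) is (a−1)/b = 29/11 ≈ 2.64.

μ̂_MAP = 2.64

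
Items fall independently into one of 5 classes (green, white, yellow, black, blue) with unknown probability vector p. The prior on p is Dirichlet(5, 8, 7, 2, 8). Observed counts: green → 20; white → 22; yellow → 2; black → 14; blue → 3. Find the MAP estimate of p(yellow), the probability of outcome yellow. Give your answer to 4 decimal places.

The posterior is Dirichlet(αᵢ + nᵢ) = Dirichlet(25, 30, 9, 16, 11).
For a Dirichlet(a₁,…,a_K) with all aᵢ > 1, the mode has j-th component (aⱼ − 1)/(Σaᵢ − K).
Here Σaᵢ = 91 and K = 5, so p(yellow) = (9 − 1)/(91 − 5) = 8/86 ≈ 0.0930.

MAP estimate of p(yellow) = 0.0930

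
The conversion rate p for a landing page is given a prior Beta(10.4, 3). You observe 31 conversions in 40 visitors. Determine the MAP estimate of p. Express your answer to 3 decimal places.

p̂_MAP = 0.786

Prior: Beta(10.4, 3).
Data: 31 successes in 40 trials. The binomial likelihood contributes p^31(1−p)^9, so the posterior is Beta(10.4+31, 3+9) = Beta(41.4, 12).
For Beta(a, b) with a, b > 1 the mode is (a−1)/(a+b−2) = 40.4/51.4 ≈ 0.786.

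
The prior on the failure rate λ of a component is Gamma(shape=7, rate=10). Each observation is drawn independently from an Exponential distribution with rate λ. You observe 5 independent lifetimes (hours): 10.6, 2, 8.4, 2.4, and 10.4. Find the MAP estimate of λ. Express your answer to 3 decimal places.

The Exponential(rate=λ) likelihood is ∝ λ^n e^(−λΣtᵢ). Here n = 5 and Σtᵢ = 10.6 + 2 + 8.4 + 2.4 + 10.4 = 33.8.
Posterior ∝ λ^6e^(−10λ) · λ^5e^(−33.8λ) = λ^11e^(−43.8λ), i.e. Gamma(12, 43.8).
Mode = (a−1)/b = 11/43.8 ≈ 0.251.

λ̂_MAP = 0.251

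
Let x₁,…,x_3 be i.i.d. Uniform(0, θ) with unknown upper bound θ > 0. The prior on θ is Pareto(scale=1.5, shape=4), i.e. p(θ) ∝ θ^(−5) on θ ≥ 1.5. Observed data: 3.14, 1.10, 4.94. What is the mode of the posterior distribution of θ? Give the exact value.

The Uniform(0, θ) likelihood is θ^(−n) for θ ≥ max(xᵢ), zero otherwise. Here max(xᵢ) = 4.94.
Posterior ∝ θ^(−5) · θ^(−3) = θ^(−8) on θ ≥ max(1.5, 4.94) = 4.94.
This density is strictly decreasing in θ, so the posterior mode lies at the lower boundary of the support.

θ̂_MAP = 4.94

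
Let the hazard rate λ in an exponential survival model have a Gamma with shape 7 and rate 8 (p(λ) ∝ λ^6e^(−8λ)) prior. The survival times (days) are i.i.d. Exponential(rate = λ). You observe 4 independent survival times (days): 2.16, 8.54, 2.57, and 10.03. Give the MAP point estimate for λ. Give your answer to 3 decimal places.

The Exponential(rate=λ) likelihood is ∝ λ^n e^(−λΣtᵢ). Here n = 4 and Σtᵢ = 2.16 + 8.54 + 2.57 + 10.03 = 23.30.
Posterior ∝ λ^6e^(−8λ) · λ^4e^(−23.30λ) = λ^10e^(−31.30λ), i.e. Gamma(11, 31.30).
Mode = (a−1)/b = 10/31.30 ≈ 0.319.

λ̂_MAP = 0.319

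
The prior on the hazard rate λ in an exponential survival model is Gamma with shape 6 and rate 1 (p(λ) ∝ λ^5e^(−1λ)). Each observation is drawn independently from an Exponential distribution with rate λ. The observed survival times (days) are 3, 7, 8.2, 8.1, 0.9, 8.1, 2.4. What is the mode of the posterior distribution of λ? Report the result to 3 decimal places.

λ̂_MAP = 0.310

The Exponential(rate=λ) likelihood is ∝ λ^n e^(−λΣtᵢ). Here n = 7 and Σtᵢ = 3 + 7 + 8.2 + 8.1 + 0.9 + 8.1 + 2.4 = 37.7.
Posterior ∝ λ^5e^(−1λ) · λ^7e^(−37.7λ) = λ^12e^(−38.7λ), i.e. Gamma(13, 38.7).
Mode = (a−1)/b = 12/38.7 ≈ 0.310.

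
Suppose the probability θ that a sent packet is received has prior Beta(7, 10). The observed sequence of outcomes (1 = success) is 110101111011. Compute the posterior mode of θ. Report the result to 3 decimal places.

θ̂_MAP = 0.556

Prior: Beta(7, 10).
Data: 9 successes in 12 trials (from the sequence). The binomial likelihood contributes θ^9(1−θ)^3, so the posterior is Beta(7+9, 10+3) = Beta(16, 13).
For Beta(a, b) with a, b > 1 the mode is (a−1)/(a+b−2) = 15/27 ≈ 0.556.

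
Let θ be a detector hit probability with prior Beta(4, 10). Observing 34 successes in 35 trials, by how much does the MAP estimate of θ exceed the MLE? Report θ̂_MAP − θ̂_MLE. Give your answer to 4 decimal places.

Posterior is Beta(38, 11); MAP = (38−1)/(49−2) = 37/47 ≈ 0.78723.
MLE ignores the prior: θ̂_MLE = k/n = 34/35 ≈ 0.97143.
Difference = 37/47 − 34/35 = -303/1645 ≈ -0.1842.

MAP − MLE = -0.1842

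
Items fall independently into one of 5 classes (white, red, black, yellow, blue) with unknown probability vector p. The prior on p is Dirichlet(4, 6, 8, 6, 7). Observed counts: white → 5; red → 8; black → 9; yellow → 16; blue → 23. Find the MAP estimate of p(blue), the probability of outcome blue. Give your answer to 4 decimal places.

MAP estimate of p(blue) = 0.3333

The posterior is Dirichlet(αᵢ + nᵢ) = Dirichlet(9, 14, 17, 22, 30).
For a Dirichlet(a₁,…,a_K) with all aᵢ > 1, the mode has j-th component (aⱼ − 1)/(Σaᵢ − K).
Here Σaᵢ = 92 and K = 5, so p(blue) = (30 − 1)/(92 − 5) = 29/87 ≈ 0.3333.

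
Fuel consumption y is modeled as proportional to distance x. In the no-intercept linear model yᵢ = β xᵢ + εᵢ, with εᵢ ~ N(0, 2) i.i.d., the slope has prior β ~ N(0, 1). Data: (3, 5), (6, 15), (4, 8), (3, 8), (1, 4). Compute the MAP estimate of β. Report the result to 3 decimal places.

log p(β | y) = −Σ(yᵢ − βxᵢ)²/(2·2) − β²/(2·1) + const.
Setting the derivative to zero: Σxᵢ(yᵢ − βxᵢ)/2 − β/1 = 0, so β = Σxᵢyᵢ / (Σxᵢ² + σ²/τ²).
Σxᵢyᵢ = 3·5 + 6·15 + 4·8 + 3·8 + 1·4 = 165; Σxᵢ² = 71; σ²/τ² = 2.
β̂_MAP = 165 / (71 + 2) = 165/73 ≈ 2.260.

β̂_MAP = 2.260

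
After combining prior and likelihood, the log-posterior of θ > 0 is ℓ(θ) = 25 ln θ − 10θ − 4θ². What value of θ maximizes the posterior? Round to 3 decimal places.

ℓ'(θ) = 25/θ − 10 − 8θ. Setting this to zero and multiplying by θ: 8θ² + 10θ − 25 = 0.
θ = (−10 + √(10² + 4·8·25)) / (2·8) = (−10 + √900) / 16 = (−10 + 30)/16 = 5/4.
ℓ''(θ) = −25/θ² − 8 < 0, confirming a maximum.

θ̂_MAP = 1.250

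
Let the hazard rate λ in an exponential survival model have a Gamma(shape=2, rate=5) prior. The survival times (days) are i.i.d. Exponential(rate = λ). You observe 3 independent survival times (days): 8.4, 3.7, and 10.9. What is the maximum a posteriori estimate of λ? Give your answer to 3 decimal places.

The Exponential(rate=λ) likelihood is ∝ λ^n e^(−λΣtᵢ). Here n = 3 and Σtᵢ = 8.4 + 3.7 + 10.9 = 23.
Posterior ∝ λe^(−5λ) · λ^3e^(−23λ) = λ^4e^(−28λ), i.e. Gamma(5, 28).
Mode = (a−1)/b = 4/28 ≈ 0.143.

λ̂_MAP = 0.143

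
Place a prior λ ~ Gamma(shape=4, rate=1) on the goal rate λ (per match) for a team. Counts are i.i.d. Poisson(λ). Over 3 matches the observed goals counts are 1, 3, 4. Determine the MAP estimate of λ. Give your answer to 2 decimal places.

λ̂_MAP = 2.75

Σxᵢ = 1+3+4 = 8, with n = 3.
Posterior ∝ λ^3e^(−1λ) · λ^8e^(−3λ) = λ^11e^(−4λ), i.e. Gamma(shape=12, rate=4).
The mode of a Gamma(a, b) with a ≥ 1 (shape–rate) is (a−1)/b = 11/4 ≈ 2.75.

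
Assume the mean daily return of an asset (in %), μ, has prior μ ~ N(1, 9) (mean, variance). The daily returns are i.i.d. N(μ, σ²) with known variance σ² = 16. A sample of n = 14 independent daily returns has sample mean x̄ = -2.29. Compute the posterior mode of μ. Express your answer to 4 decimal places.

n = 14, x̄ = -2.29.
For a Normal prior and Normal likelihood with known variance, the posterior is Normal; its mode equals its mean, the precision-weighted average.
Prior precision 1/σ₀² = 1/9; data precision n/σ² = 14/16 = 0.875.
μ̂ = ((1/9)·1 + 0.875·(-2.29)) / (1/9 + 0.875) = (-13627/7200)/(71/72) = -13627/7100 ≈ -1.9193.

μ̂_MAP = -1.9193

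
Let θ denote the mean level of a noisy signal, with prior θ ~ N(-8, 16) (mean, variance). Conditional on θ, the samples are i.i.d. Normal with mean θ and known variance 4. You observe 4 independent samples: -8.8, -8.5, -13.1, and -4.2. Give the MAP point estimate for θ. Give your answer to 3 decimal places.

θ̂_MAP = -8.612

n = 4; x̄ = ((-8.8) + (-8.5) + (-13.1) + (-4.2))/4 = -34.6/4 = -8.65.
For a Normal prior and Normal likelihood with known variance, the posterior is Normal; its mode equals its mean, the precision-weighted average.
Prior precision 1/σ₀² = 1/16 = 0.0625; data precision n/σ² = 4/4 = 1.
θ̂ = (0.0625·(-8) + 1·(-8.65)) / (0.0625 + 1) = (-9.15)/1.0625 = -732/85 ≈ -8.612.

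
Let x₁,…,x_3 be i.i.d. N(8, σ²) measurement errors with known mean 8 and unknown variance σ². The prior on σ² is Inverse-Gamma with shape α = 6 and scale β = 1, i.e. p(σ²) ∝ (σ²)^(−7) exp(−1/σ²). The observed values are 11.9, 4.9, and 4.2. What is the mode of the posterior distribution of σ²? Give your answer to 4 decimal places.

σ̂²_MAP = 2.4271

Sum of squared deviations about the known mean: SS = (11.9−8)² + (4.9−8)² + (4.2−8)² = 39.26.
The Normal likelihood contributes (σ²)^(−n/2) exp(−SS/(2σ²)), so the posterior is Inverse-Gamma(α + n/2, β + SS/2) = Inverse-Gamma(7.5, 20.63).
The mode of Inverse-Gamma(a, b) is b/(a+1) = 20.63/8.5 ≈ 2.4271.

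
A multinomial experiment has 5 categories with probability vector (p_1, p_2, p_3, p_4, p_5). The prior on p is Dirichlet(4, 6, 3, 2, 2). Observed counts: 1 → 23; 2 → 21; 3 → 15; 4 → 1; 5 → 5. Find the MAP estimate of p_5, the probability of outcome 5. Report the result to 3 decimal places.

The posterior is Dirichlet(αᵢ + nᵢ) = Dirichlet(27, 27, 18, 3, 7).
For a Dirichlet(a₁,…,a_K) with all aᵢ > 1, the mode has j-th component (aⱼ − 1)/(Σaᵢ − K).
Here Σaᵢ = 82 and K = 5, so p_5 = (7 − 1)/(82 − 5) = 6/77 ≈ 0.078.

MAP estimate: 0.078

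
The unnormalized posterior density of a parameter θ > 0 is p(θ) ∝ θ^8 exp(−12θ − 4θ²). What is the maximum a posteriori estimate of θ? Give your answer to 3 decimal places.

θ̂_MAP = 0.500

ℓ'(θ) = 8/θ − 12 − 8θ. Setting this to zero and multiplying by θ: 8θ² + 12θ − 8 = 0.
θ = (−12 + √(12² + 4·8·8)) / (2·8) = (−12 + √400) / 16 = (−12 + 20)/16 = 1/2.
ℓ''(θ) = −8/θ² − 8 < 0, confirming a maximum.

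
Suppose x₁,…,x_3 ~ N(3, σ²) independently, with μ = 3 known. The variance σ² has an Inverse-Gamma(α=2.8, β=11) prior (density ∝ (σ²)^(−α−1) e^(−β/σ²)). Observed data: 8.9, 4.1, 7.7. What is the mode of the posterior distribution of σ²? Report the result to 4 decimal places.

Sum of squared deviations about the known mean: SS = (8.9−3)² + (4.1−3)² + (7.7−3)² = 58.11.
The Normal likelihood contributes (σ²)^(−n/2) exp(−SS/(2σ²)), so the posterior is Inverse-Gamma(α + n/2, β + SS/2) = Inverse-Gamma(4.3, 40.055).
The mode of Inverse-Gamma(a, b) is b/(a+1) = 40.055/5.3 ≈ 7.5575.

σ̂²_MAP = 7.5575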